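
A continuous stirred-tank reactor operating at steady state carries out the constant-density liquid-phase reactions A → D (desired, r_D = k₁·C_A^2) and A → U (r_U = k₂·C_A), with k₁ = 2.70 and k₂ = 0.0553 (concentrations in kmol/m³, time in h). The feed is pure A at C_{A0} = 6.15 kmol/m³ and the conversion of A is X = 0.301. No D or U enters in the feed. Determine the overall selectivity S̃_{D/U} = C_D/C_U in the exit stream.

210

Exit C_A = C_{A0}(1−X) = 6.15×0.699 = 4.299 kmol/m³.
In a CSTR the entire volume is at exit conditions, so r_D = 2.70×4.299^2 = 49.90 and r_U = 0.0553×4.299 = 0.2377.
Overall selectivity = C_D/C_U = r_Dτ/(r_Uτ) = r_D/r_U = 210.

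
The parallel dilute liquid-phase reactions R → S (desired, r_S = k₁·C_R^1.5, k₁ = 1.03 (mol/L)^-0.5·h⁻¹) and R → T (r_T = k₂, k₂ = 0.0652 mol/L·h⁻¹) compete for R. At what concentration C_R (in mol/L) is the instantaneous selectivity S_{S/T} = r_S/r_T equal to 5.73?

0.509 mol/L

S_{S/T} = (k₁/k₂)·C_R^1.5 ⇒ C_R = (S·k₂/k₁)^(1/1.5).
= (5.73×0.0652/1.03)^(0.6667) = (0.3627)^(0.6667) = 0.509 mol/L.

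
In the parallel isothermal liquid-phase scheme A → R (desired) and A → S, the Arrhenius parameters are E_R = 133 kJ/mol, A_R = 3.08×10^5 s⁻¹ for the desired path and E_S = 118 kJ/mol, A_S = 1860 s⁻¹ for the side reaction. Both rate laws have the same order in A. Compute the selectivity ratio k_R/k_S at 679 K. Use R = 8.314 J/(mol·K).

11.6

With equal orders, S_{R/S} = k_R/k_S = (A_R/A_S)·exp[(E_S−E_R)/(RT)].
(E_S−E_R)/(RT) = (118−133)×10³/(8.314×679) = -15000/5645 = -2.657.
k_R/k_S = (3.08×10^5/1860)·exp(-2.657) = 165.6 × 0.07015 = 11.6.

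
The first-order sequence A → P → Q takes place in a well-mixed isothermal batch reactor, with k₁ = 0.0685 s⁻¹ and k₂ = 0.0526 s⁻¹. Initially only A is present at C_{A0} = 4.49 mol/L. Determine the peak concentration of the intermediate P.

1.87 mol/L

Evaluating C_P at t_opt = ln(k₂/k₁)/(k₂−k₁) gives C_{P,max}/C_{A0} = (k₁/k₂)^[k₂/(k₂−k₁)].
= (0.0685/0.0526)^(0.0526/(0.0526−0.0685)) = (1.302)^(-3.308) = 0.4174.
C_{P,max} = 0.4174×4.49 = 1.87 mol/L.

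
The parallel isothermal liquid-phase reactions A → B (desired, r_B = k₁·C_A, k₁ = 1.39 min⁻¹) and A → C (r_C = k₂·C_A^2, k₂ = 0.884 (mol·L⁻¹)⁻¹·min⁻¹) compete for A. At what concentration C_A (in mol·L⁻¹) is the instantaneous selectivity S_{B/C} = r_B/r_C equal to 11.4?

0.138 mol·L⁻¹

S_{B/C} = (k₁/k₂)·C_A⁻¹ ⇒ C_A = (S·k₂/k₁)^(-1).
= (11.4×0.884/1.39)^(-1) = (7.250)^(-1) = 0.138 mol·L⁻¹.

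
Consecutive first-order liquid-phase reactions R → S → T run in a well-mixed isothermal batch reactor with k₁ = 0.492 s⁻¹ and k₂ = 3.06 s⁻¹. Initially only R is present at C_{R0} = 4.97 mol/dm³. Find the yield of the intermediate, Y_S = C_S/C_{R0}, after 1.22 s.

0.101

Solving the coupled first-order balances gives C_S(t) = [k₁/(k₂−k₁)]·C_{R0}·(e^(−k₁t) − e^(−k₂t)).
e^(−k₁t) = e^(−0.492×1.22) = e^(−0.6002) = 0.5487; e^(−k₂t) = e^(−3.733) = 0.02392.
C_S = 0.492×4.97/(3.06−0.492) × (0.5487−0.02392) = 0.9522×0.5248 = 0.4997 mol/dm³.
Y_S = C_S/C_{R0} = 0.4997/4.97 = 0.101.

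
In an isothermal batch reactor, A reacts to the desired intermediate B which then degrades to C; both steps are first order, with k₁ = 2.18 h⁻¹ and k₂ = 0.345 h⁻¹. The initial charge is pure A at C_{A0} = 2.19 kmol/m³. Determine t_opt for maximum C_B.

For first-order series the maximum of C_B occurs at t_opt = ln(k₂/k₁)/(k₂−k₁).
= ln(0.345/2.18)/(0.345−2.18) = ln(0.1583)/-1.835 = -1.844/-1.835 = 1.00 h.

1.00 h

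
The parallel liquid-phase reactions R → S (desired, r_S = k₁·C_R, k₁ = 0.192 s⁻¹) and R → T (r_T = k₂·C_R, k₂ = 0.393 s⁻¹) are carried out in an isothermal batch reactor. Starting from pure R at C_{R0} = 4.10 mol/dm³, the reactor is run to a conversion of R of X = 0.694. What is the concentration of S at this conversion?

C_R = C_{R0}(1−X) = 1.255 mol/dm³.
Both paths are first order in R, so the instantaneous fraction to S is constant: dC_S/d(−C_R) = k₁/(k₁+k₂) = 0.3282.
C_S = 0.3282·(C_{R0}−C_R) = 0.3282×2.845 = 0.934 mol/dm³.

0.934 mol/dm³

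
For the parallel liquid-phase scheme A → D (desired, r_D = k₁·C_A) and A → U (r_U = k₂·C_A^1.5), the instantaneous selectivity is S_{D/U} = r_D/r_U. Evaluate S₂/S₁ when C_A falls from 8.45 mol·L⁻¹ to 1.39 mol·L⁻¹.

S_{D/U} = (k₁/k₂)·C_A^-0.5, so S₂/S₁ = (C_{A,2}/C_{A,1})^-0.5.
= (1.39/8.45)^(-0.5) = (0.1645)^(-0.5) = 2.47.

2.47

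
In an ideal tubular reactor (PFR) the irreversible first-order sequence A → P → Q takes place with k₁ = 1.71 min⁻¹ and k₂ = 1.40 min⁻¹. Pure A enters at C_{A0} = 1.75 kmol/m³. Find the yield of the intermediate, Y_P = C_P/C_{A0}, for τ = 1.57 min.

0.236

Solving the coupled first-order balances gives C_P(τ) = [k₁/(k₂−k₁)]·C_{A0}·(e^(−k₁τ) − e^(−k₂τ)).
e^(−k₁τ) = e^(−1.71×1.57) = e^(−2.685) = 0.06824; e^(−k₂τ) = e^(−2.198) = 0.1110.
C_P = 1.71×1.75/(1.40−1.71) × (0.06824−0.1110) = (-9.653)×(-0.04278) = 0.4130 kmol/m³.
Y_P = C_P/C_{A0} = 0.4130/1.75 = 0.236.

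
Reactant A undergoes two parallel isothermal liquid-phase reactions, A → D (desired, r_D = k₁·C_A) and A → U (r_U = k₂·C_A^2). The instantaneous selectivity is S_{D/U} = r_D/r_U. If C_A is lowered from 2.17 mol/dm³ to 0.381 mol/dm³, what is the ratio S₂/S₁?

S_{D/U} = (k₁/k₂)·C_A⁻¹, so S₂/S₁ = (C_{A,2}/C_{A,1})⁻¹.
= 2.17/0.381 = 5.70.

5.70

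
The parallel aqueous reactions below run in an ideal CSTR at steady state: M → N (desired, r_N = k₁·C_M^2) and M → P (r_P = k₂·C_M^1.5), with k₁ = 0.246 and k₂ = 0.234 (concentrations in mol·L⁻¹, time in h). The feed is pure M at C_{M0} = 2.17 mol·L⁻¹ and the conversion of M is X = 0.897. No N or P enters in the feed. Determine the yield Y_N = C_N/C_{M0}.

Exit C_M = C_{M0}(1−X) = 2.17×0.103 = 0.2235 mol·L⁻¹.
In a CSTR the entire volume is at exit conditions, so r_N = 0.246×0.2235^2 = 0.01229 and r_P = 0.234×0.2235^1.5 = 0.02473.
Fraction of consumed M going to N: r_N/(r_N+r_P) = 0.3320.
C_N = 0.3320·C_{M0}·X = 0.3320×2.17×0.897 = 0.646 mol·L⁻¹; Y_N = C_N/C_{M0} = 0.298.

0.298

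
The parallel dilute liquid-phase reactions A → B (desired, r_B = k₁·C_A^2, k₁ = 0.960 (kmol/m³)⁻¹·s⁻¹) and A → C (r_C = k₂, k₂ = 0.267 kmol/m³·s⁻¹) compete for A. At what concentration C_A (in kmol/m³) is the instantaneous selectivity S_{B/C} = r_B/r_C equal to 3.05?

0.921 kmol/m³

S_{B/C} = (k₁/k₂)·C_A^2 ⇒ C_A = (S·k₂/k₁)^(0.5).
= (3.05×0.267/0.960)^(0.5) = (0.8483)^(0.5) = 0.921 kmol/m³.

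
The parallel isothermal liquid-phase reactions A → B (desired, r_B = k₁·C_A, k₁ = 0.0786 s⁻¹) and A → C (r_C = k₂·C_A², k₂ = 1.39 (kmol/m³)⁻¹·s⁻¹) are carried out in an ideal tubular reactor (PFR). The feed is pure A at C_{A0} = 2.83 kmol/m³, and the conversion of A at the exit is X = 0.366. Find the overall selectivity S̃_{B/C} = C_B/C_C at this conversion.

0.0249

C_A = C_{A0}(1−X) = 1.794 kmol/m³.
Along a PFR/batch, dC_B/dC_A = −r_B/(r_B+r_C) = −k₁/(k₁+k₂·C_A).
Integrating from C_{A0} to C_A: C_B = (0.0786/1.39)·ln[(0.0786+1.39·2.83)/(0.0786+1.39·1.79)] = 0.05655·ln(4.012/2.573) = 0.02513 kmol/m³.
C_C = (C_{A0}−C_A)−C_B = 1.011 kmol/m³; S̃_{B/C} = 0.02513/1.011 = 0.0249.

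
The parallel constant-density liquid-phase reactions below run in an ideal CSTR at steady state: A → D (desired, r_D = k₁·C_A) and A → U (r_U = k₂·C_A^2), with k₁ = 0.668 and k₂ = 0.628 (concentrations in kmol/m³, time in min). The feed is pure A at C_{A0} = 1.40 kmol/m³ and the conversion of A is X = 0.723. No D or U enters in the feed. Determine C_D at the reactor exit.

0.742 kmol/m³

Exit C_A = C_{A0}(1−X) = 1.40×0.277 = 0.3878 kmol/m³.
Rates in a CSTR are evaluated at the outlet concentration: r_D = 0.668×0.3878 = 0.2591, r_U = 0.628×0.3878^2 = 0.09444.
Fraction of consumed A going to D: r_D/(r_D+r_U) = 0.7328.
C_D = 0.7328·C_{A0}·X = 0.7328×1.40×0.723 = 0.742 kmol/m³.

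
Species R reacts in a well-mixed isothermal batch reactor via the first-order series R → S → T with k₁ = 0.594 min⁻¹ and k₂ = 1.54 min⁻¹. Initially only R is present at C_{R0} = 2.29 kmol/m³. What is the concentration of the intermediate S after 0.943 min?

The intermediate concentration in a first-order A→B→C sequence is C_S = k₁C_{R0}(e^(−k₁t) − e^(−k₂t))/(k₂−k₁).
e^(−k₁t) = e^(−0.594×0.943) = e^(−0.5601) = 0.5711; e^(−k₂t) = e^(−1.452) = 0.2341.
C_S = 0.594×2.29/(1.54−0.594) × (0.5711−0.2341) = 1.438×0.3371 = 0.4847 kmol/m³.

0.485 kmol/m³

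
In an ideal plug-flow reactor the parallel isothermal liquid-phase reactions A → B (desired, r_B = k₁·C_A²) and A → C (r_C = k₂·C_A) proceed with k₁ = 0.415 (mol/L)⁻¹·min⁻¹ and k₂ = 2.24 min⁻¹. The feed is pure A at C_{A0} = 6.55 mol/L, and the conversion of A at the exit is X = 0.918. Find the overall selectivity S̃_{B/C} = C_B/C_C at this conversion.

C_A = C_{A0}(1−X) = 0.5371 mol/L.
Along a PFR/batch, dC_C/dC_A = −r_C/(r_B+r_C) = −k₂/(k₂+k₁·C_A).
Integrating from C_{A0} to C_A: C_C = (2.24/0.415)·ln[(2.24+0.415·6.55)/(2.24+0.415·0.537)] = 5.398·ln(4.958/2.463) = 3.777 mol/L.
Then C_B = (C_{A0}−C_A) − C_C = 6.013 − 3.777 = 2.236 mol/L.
S̃_{B/C} = C_B/C_C = 2.236/3.777 = 0.592.

0.592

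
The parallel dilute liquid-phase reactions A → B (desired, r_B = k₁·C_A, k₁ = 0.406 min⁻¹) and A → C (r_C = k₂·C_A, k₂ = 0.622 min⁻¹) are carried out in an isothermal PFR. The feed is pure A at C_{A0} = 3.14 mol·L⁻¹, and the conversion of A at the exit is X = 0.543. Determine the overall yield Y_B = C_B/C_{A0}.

0.214

C_A = C_{A0}(1−X) = 1.435 mol·L⁻¹.
Both paths are first order in A, so the instantaneous fraction to B is constant: dC_B/d(−C_A) = k₁/(k₁+k₂) = 0.3949.
C_B = 0.3949·(C_{A0}−C_A) = 0.3949×1.705 = 0.673 mol·L⁻¹.
Y_B = C_B/C_{A0} = 0.6734/3.14 = 0.214.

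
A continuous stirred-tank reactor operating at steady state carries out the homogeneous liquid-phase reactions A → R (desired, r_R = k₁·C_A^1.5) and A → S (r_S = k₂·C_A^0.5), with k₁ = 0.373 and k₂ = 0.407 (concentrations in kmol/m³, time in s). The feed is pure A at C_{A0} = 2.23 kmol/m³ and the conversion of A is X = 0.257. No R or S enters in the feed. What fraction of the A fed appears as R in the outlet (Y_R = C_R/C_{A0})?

0.155

Exit C_A = C_{A0}(1−X) = 2.23×0.743 = 1.657 kmol/m³.
A CSTR operates uniformly at the exit composition, giving r_R = 0.7955 and r_S = 0.5239 (each k·C_A^n at C_A = 1.657).
Fraction of consumed A going to R: r_R/(r_R+r_S) = 0.6029.
C_R = 0.6029·C_{A0}·X = 0.6029×2.23×0.257 = 0.346 kmol/m³; Y_R = C_R/C_{A0} = 0.155.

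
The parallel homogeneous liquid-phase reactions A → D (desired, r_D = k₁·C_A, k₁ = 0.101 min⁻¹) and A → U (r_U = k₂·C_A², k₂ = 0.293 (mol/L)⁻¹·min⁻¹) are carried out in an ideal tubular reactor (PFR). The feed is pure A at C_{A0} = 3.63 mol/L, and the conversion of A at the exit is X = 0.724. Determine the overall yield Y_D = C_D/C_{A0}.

0.103

C_A = C_{A0}(1−X) = 1.002 mol/L.
Along a PFR/batch, dC_D/dC_A = −r_D/(r_D+r_U) = −k₁/(k₁+k₂·C_A).
Integrating from C_{A0} to C_A: C_D = (0.101/0.293)·ln[(0.101+0.293·3.63)/(0.101+0.293·1.00)] = 0.3447·ln(1.165/0.3946) = 0.3731 mol/L.
Y_D = C_D/C_{A0} = 0.3731/3.63 = 0.103.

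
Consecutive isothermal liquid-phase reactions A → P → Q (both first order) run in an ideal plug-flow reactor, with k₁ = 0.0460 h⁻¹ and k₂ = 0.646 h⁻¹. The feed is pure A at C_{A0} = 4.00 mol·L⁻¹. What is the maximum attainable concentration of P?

0.233 mol·L⁻¹

At the optimum, C_{P,max}/C_{A0} = (k₁/k₂)^[k₂/(k₂−k₁)].
= (0.0460/0.646)^(0.646/(0.646−0.0460)) = (0.07121)^(1.077) = 0.05815.
C_{P,max} = 0.05815×4.00 = 0.233 mol·L⁻¹.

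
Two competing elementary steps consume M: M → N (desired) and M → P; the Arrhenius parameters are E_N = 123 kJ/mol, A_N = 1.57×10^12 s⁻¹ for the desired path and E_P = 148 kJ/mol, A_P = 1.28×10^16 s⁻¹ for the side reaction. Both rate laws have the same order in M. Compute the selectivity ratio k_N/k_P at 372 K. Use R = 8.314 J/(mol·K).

With equal orders, S_{N/P} = k_N/k_P = (A_N/A_P)·exp[(E_P−E_N)/(RT)].
(E_P−E_N)/(RT) = (148−123)×10³/(8.314×372) = 25000/3093 = 8.083.
k_N/k_P = (1.57×10^12/1.28×10^16)·exp(8.083) = 1.227×10^-4 × 3240 = 0.397.
Since E_N < E_P, lowering the temperature improves selectivity toward N.

0.397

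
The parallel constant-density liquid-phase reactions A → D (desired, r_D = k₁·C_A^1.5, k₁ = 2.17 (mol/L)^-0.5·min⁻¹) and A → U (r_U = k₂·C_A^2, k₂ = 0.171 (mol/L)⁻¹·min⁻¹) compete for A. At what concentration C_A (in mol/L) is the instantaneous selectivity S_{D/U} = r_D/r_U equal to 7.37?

2.96 mol/L

S_{D/U} = (k₁/k₂)·C_A^-0.5 ⇒ C_A = (S·k₂/k₁)^(-2).
= (7.37×0.171/2.17)^(-2) = (0.5808)^(-2) = 2.96 mol/L.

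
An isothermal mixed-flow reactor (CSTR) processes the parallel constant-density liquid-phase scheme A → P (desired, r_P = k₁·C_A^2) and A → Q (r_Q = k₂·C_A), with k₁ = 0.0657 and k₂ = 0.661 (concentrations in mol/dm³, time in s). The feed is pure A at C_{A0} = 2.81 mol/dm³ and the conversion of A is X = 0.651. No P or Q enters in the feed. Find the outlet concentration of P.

0.162 mol/dm³

Exit C_A = C_{A0}(1−X) = 2.81×0.349 = 0.9807 mol/dm³.
Rates in a CSTR are evaluated at the outlet concentration: r_P = 0.0657×0.9807^2 = 0.06319, r_Q = 0.661×0.9807 = 0.6482.
Fraction of consumed A going to P: r_P/(r_P+r_Q) = 0.08882.
C_P = 0.08882·C_{A0}·X = 0.08882×2.81×0.651 = 0.162 mol/dm³.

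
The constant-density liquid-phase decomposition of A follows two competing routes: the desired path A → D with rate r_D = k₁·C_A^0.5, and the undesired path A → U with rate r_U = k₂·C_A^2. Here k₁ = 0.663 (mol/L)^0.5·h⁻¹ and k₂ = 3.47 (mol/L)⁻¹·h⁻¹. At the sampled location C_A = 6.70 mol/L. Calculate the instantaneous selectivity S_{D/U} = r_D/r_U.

0.0110

S_{D/U} = r_D/r_U = (k₁·C_A^0.5)/(k₂·C_A^2) = (k₁/k₂)·C_A^-1.5.
= (0.663×6.700^0.5) / (3.47×6.700^2) = 1.716/155.8 = 0.0110.
The undesired path is higher order in A, so low C_A (CSTR or dilute feed) favours D.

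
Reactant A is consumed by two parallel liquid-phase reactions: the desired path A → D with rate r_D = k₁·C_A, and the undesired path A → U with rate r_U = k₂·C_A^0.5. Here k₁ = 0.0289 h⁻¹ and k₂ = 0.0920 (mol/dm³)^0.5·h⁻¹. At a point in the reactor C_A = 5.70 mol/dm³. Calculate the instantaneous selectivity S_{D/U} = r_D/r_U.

S_{D/U} = r_D/r_U = (k₁·C_A)/(k₂·C_A^0.5) = (k₁/k₂)·C_A^0.5.
= (0.0289×5.700) / (0.0920×5.700^0.5) = 0.1647/0.2196 = 0.750.
Since the desired path is higher order in A, keeping C_A high (PFR or concentrated feed) favours D.

0.750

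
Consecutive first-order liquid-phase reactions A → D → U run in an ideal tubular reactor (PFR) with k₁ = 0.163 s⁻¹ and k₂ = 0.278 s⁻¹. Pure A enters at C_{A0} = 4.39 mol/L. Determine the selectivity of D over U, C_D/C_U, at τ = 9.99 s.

0.310

For first-order series with pure A initially, C_D(τ) = k₁C_{A0}/(k₂−k₁)·(e^(−k₁τ) − e^(−k₂τ)).
e^(−k₁τ) = e^(−0.163×9.99) = e^(−1.628) = 0.1962; e^(−k₂τ) = e^(−2.777) = 0.06221.
C_D = 0.163×4.39/(0.278−0.163) × (0.1962−0.06221) = 6.222×0.1340 = 0.8340 mol/L.
C_A = C_{A0}e^(−k₁τ) = 0.8615 mol/L, so C_U = C_{A0}−C_A−C_D = 2.694 mol/L; C_D/C_U = 0.310.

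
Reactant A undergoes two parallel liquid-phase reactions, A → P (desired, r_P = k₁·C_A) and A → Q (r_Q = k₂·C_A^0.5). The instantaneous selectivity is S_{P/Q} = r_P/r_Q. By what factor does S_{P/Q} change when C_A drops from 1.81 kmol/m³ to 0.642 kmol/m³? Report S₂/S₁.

0.596

S_{P/Q} = (k₁/k₂)·C_A^0.5, so S₂/S₁ = (C_{A,2}/C_{A,1})^0.5.
= (0.642/1.81)^0.5 = (0.3547)^0.5 = 0.596.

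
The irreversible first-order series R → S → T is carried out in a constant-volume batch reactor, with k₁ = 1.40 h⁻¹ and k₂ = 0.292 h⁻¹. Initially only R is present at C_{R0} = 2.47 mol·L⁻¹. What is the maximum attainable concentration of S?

Evaluating C_S at t_opt = ln(k₂/k₁)/(k₂−k₁) gives C_{S,max}/C_{R0} = (k₁/k₂)^[k₂/(k₂−k₁)].
= (1.40/0.292)^(0.292/(0.292−1.40)) = (4.795)^(-0.2635) = 0.6616.
C_{S,max} = 0.6616×2.47 = 1.63 mol·L⁻¹.

1.63 mol·L⁻¹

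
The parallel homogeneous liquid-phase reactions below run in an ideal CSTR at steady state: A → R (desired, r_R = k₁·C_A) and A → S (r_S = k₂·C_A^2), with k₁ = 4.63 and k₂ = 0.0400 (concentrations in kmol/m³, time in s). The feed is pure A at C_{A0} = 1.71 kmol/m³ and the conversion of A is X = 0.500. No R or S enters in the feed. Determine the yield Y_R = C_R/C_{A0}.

Exit C_A = C_{A0}(1−X) = 1.71×0.500 = 0.8550 kmol/m³.
A CSTR operates uniformly at the exit composition, giving r_R = 3.959 and r_S = 0.02924 (each k·C_A^n at C_A = 0.8550).
Fraction of consumed A going to R: r_R/(r_R+r_S) = 0.9927.
C_R = 0.9927·C_{A0}·X = 0.9927×1.71×0.500 = 0.849 kmol/m³; Y_R = C_R/C_{A0} = 0.496.

0.496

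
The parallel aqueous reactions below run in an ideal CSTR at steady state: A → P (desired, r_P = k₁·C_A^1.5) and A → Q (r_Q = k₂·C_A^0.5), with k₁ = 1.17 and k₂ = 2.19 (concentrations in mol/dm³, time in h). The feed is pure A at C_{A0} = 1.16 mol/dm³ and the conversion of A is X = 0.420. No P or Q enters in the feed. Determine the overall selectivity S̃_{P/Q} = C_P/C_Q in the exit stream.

Exit C_A = C_{A0}(1−X) = 1.16×0.580 = 0.6728 mol/dm³.
Rates in a CSTR are evaluated at the outlet concentration: r_P = 1.17×0.6728^1.5 = 0.6457, r_Q = 2.19×0.6728^0.5 = 1.796.
Overall selectivity = C_P/C_Q = r_Pτ/(r_Qτ) = r_P/r_Q = 0.359.

0.359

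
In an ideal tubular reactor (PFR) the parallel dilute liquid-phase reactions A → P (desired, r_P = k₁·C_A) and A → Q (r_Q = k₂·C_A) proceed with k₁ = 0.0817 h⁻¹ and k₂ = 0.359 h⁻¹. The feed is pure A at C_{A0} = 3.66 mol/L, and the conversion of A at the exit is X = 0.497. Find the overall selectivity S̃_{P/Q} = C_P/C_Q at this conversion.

C_A = C_{A0}(1−X) = 1.841 mol/L.
Both paths are first order in A, so the instantaneous fraction to P is constant: dC_P/d(−C_A) = k₁/(k₁+k₂) = 0.1854.
C_P = 0.1854·(C_{A0}−C_A) = 0.1854×1.819 = 0.337 mol/L.
C_Q = (C_{A0}−C_A)−C_P = 1.482 mol/L; S̃_{P/Q} = 0.3372/1.482 = 0.228.

0.228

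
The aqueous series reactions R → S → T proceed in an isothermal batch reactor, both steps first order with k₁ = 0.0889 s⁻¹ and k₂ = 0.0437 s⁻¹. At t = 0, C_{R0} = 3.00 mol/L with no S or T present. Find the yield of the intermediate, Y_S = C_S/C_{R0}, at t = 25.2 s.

0.445

For first-order series with pure R initially, C_S(t) = k₁C_{R0}/(k₂−k₁)·(e^(−k₁t) − e^(−k₂t)).
e^(−k₁t) = e^(−0.0889×25.2) = e^(−2.240) = 0.1064; e^(−k₂t) = e^(−1.101) = 0.3325.
C_S = 0.0889×3.00/(0.0437−0.0889) × (0.1064−0.3325) = (-5.900)×(-0.2260) = 1.334 mol/L.
Y_S = C_S/C_{R0} = 1.334/3.00 = 0.445.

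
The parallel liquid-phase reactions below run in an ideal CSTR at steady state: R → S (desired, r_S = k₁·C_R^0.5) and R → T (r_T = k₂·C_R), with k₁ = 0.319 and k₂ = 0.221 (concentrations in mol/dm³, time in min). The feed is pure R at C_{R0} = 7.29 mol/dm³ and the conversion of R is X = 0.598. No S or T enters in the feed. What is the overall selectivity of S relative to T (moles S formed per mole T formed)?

Exit C_R = C_{R0}(1−X) = 7.29×0.402 = 2.931 mol/dm³.
In a CSTR the entire volume is at exit conditions, so r_S = 0.319×2.931^0.5 = 0.5461 and r_T = 0.221×2.931 = 0.6477.
Overall selectivity = C_S/C_T = r_Sτ/(r_Tτ) = r_S/r_T = 0.843.

0.843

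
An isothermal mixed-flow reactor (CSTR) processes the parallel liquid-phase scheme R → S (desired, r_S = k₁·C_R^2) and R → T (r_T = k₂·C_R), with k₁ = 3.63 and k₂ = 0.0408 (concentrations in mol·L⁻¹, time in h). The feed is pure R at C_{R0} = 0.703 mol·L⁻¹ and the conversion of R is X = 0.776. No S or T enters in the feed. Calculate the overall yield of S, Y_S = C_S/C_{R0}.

0.724

Exit C_R = C_{R0}(1−X) = 0.703×0.224 = 0.1575 mol·L⁻¹.
A CSTR operates uniformly at the exit composition, giving r_S = 0.09001 and r_T = 0.006425 (each k·C_R^n at C_R = 0.1575).
Fraction of consumed R going to S: r_S/(r_S+r_T) = 0.9334.
C_S = 0.9334·C_{R0}·X = 0.9334×0.703×0.776 = 0.509 mol·L⁻¹; Y_S = C_S/C_{R0} = 0.724.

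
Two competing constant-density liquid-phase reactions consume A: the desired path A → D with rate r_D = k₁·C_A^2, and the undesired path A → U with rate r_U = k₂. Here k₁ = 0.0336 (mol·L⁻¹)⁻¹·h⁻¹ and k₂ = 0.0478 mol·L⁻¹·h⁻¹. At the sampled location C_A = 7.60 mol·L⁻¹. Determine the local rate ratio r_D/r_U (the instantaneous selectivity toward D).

S_{D/U} = r_D/r_U = (k₁·C_A^2)/(k₂) = (k₁/k₂)·C_A^2.
= (0.0336×7.600^2) / (0.0478) = 1.941/0.04780 = 40.6.
Since the desired path is higher order in A, keeping C_A high (PFR or concentrated feed) favours D.

40.6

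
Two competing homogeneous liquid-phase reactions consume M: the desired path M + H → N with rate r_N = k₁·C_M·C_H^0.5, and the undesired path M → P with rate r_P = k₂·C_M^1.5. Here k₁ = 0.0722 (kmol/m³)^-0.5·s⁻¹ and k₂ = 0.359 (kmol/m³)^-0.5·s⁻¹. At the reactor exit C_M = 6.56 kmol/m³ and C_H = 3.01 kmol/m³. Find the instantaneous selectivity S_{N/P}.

S_{N/P} = r_N/r_P = (k₁·C_M·C_H^0.5)/(k₂·C_M^1.5) = (k₁/k₂)·C_M^-0.5·C_H^0.5.
= (0.0722×6.560×3.010^0.5) / (0.359×6.560^1.5) = 0.8217/6.032 = 0.136.

0.136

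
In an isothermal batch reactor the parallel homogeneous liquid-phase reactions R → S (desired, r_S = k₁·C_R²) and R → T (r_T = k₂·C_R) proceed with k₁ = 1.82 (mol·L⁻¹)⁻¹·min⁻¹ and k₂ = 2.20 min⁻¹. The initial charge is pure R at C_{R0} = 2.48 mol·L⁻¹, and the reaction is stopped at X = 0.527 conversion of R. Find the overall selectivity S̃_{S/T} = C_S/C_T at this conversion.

1.47

C_R = C_{R0}(1−X) = 1.173 mol·L⁻¹.
Along a PFR/batch, dC_T/dC_R = −r_T/(r_S+r_T) = −k₂/(k₂+k₁·C_R).
Integrating from C_{R0} to C_R: C_T = (2.20/1.82)·ln[(2.20+1.82·2.48)/(2.20+1.82·1.17)] = 1.209·ln(6.714/4.335) = 0.5288 mol·L⁻¹.
Then C_S = (C_{R0}−C_R) − C_T = 1.307 − 0.5288 = 0.7782 mol·L⁻¹.
S̃_{S/T} = C_S/C_T = 0.7782/0.5288 = 1.47.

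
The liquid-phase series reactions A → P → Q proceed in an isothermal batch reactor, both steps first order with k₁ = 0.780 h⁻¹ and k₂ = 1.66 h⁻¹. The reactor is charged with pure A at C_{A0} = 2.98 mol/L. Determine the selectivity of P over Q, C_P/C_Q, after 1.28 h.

The intermediate concentration in a first-order A→B→C sequence is C_P = k₁C_{A0}(e^(−k₁t) − e^(−k₂t))/(k₂−k₁).
e^(−k₁t) = e^(−0.780×1.28) = e^(−0.9984) = 0.3685; e^(−k₂t) = e^(−2.125) = 0.1195.
C_P = 0.780×2.98/(1.66−0.780) × (0.3685−0.1195) = 2.641×0.2490 = 0.6577 mol/L.
C_A = C_{A0}e^(−k₁t) = 1.098 mol/L, so C_Q = C_{A0}−C_A−C_P = 1.224 mol/L; C_P/C_Q = 0.537.

0.537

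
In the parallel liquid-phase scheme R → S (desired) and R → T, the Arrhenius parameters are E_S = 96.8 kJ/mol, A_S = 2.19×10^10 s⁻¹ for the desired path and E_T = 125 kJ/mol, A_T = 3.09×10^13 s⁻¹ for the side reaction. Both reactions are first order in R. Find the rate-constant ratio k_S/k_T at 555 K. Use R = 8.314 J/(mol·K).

With equal orders, S_{S/T} = k_S/k_T = (A_S/A_T)·exp[(E_T−E_S)/(RT)].
(E_T−E_S)/(RT) = (125−96.8)×10³/(8.314×555) = 28200/4614 = 6.111.
k_S/k_T = (2.19×10^10/3.09×10^13)·exp(6.111) = 7.087×10^-4 × 451.0 = 0.320.

0.320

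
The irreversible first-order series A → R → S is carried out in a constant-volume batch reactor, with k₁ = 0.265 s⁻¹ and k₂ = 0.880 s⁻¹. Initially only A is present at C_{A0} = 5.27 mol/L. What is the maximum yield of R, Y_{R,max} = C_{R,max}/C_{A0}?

For a first-order series the maximum intermediate yield is C_{R,max}/C_{A0} = (k₁/k₂)^[k₂/(k₂−k₁)].
= (0.265/0.880)^(0.880/(0.880−0.265)) = (0.3011)^(1.431) = 0.1795.

0.180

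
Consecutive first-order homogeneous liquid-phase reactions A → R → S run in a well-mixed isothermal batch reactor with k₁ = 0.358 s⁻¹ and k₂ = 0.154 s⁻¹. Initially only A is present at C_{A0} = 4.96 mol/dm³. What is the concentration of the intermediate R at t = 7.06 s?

2.24 mol/dm³

The intermediate concentration in a first-order A→B→C sequence is C_R = k₁C_{A0}(e^(−k₁t) − e^(−k₂t))/(k₂−k₁).
e^(−k₁t) = e^(−0.358×7.06) = e^(−2.527) = 0.07986; e^(−k₂t) = e^(−1.087) = 0.3371.
C_R = 0.358×4.96/(0.154−0.358) × (0.07986−0.3371) = (-8.704)×(-0.2573) = 2.239 mol/dm³.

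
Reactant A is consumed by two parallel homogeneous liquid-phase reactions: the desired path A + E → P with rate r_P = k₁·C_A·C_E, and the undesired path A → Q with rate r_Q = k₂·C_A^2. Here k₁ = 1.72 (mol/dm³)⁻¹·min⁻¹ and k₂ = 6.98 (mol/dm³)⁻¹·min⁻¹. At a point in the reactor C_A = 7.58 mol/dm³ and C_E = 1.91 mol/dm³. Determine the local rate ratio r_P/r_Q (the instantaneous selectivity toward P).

S_{P/Q} = r_P/r_Q = (k₁·C_A·C_E)/(k₂·C_A^2) = (k₁/k₂)·C_A⁻¹·C_E.
= (1.72×7.580×1.910) / (6.98×7.580^2) = 24.90/401.0 = 0.0621.
The undesired path is higher order in A, so low C_A (CSTR or dilute feed) favours P.

0.0621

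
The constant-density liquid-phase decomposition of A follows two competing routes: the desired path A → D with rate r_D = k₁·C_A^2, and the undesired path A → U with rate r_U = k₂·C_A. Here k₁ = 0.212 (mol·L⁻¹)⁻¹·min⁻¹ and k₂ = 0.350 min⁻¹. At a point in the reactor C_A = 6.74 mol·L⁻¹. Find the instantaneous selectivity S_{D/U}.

S_{D/U} = r_D/r_U = (k₁·C_A^2)/(k₂·C_A) = (k₁/k₂)·C_A.
= (0.212×6.740^2) / (0.350×6.740) = 9.631/2.359 = 4.08.

4.08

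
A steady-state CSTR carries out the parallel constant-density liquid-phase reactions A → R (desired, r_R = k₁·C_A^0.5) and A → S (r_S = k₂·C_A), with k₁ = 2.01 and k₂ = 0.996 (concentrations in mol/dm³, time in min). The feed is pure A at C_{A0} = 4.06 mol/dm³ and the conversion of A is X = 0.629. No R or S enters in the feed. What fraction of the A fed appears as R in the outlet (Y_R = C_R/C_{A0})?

Exit C_A = C_{A0}(1−X) = 4.06×0.371 = 1.506 mol/dm³.
In a CSTR the entire volume is at exit conditions, so r_R = 2.01×1.506^0.5 = 2.467 and r_S = 0.996×1.506 = 1.500.
Fraction of consumed A going to R: r_R/(r_R+r_S) = 0.6218.
C_R = 0.6218·C_{A0}·X = 0.6218×4.06×0.629 = 1.59 mol/dm³; Y_R = C_R/C_{A0} = 0.391.

0.391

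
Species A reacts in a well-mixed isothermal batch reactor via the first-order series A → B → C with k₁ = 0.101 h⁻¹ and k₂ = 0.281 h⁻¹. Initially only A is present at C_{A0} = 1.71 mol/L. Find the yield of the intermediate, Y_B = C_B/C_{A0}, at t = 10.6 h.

0.164

Solving the coupled first-order balances gives C_B(t) = [k₁/(k₂−k₁)]·C_{A0}·(e^(−k₁t) − e^(−k₂t)).
e^(−k₁t) = e^(−0.101×10.6) = e^(−1.071) = 0.3428; e^(−k₂t) = e^(−2.979) = 0.05086.
C_B = 0.101×1.71/(0.281−0.101) × (0.3428−0.05086) = 0.9595×0.2919 = 0.2801 mol/L.
Y_B = C_B/C_{A0} = 0.2801/1.71 = 0.164.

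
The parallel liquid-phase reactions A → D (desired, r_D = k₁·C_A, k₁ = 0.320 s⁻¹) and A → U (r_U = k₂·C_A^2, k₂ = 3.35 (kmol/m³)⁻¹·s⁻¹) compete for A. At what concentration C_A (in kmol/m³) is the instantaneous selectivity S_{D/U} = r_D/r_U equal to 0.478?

0.200 kmol/m³

S_{D/U} = (k₁/k₂)·C_A⁻¹ ⇒ C_A = (S·k₂/k₁)^(-1).
= (0.478×3.35/0.320)^(-1) = (5.004)^(-1) = 0.200 kmol/m³.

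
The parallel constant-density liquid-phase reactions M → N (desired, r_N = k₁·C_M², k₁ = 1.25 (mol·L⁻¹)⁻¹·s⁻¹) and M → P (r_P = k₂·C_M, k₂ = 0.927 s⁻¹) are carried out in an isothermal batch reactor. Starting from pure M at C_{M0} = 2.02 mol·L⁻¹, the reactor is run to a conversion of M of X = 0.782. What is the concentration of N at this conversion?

0.950 mol·L⁻¹

C_M = C_{M0}(1−X) = 0.4404 mol·L⁻¹.
Along a PFR/batch, dC_P/dC_M = −r_P/(r_N+r_P) = −k₂/(k₂+k₁·C_M).
Integrating from C_{M0} to C_M: C_P = (0.927/1.25)·ln[(0.927+1.25·2.02)/(0.927+1.25·0.440)] = 0.7416·ln(3.452/1.477) = 0.6293 mol·L⁻¹.
Then C_N = (C_{M0}−C_M) − C_P = 1.580 − 0.6293 = 0.9503 mol·L⁻¹.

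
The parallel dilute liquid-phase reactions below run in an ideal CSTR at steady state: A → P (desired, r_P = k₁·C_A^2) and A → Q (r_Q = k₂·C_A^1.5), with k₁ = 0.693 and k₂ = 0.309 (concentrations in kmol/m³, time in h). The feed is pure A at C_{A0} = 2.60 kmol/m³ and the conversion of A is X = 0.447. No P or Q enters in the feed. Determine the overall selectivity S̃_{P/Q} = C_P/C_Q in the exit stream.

2.69

Exit C_A = C_{A0}(1−X) = 2.60×0.553 = 1.438 kmol/m³.
Rates in a CSTR are evaluated at the outlet concentration: r_P = 0.693×1.438^2 = 1.433, r_Q = 0.309×1.438^1.5 = 0.5327.
Overall selectivity = C_P/C_Q = r_Pτ/(r_Qτ) = r_P/r_Q = 2.69.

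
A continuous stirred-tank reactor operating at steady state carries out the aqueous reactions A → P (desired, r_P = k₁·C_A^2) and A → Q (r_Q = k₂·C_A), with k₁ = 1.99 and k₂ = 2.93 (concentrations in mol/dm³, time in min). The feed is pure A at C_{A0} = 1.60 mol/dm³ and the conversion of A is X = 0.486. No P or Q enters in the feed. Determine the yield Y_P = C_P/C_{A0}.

0.174

Exit C_A = C_{A0}(1−X) = 1.60×0.514 = 0.8224 mol/dm³.
Rates in a CSTR are evaluated at the outlet concentration: r_P = 1.99×0.8224^2 = 1.346, r_Q = 2.93×0.8224 = 2.410.
Fraction of consumed A going to P: r_P/(r_P+r_Q) = 0.3584.
C_P = 0.3584·C_{A0}·X = 0.3584×1.60×0.486 = 0.279 mol/dm³; Y_P = C_P/C_{A0} = 0.174.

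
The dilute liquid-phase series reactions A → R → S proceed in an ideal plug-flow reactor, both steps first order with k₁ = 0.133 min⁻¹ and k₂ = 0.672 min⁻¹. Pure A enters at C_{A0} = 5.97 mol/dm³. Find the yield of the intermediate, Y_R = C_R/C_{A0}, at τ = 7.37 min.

0.0908

For first-order series with pure A initially, C_R(τ) = k₁C_{A0}/(k₂−k₁)·(e^(−k₁τ) − e^(−k₂τ)).
e^(−k₁τ) = e^(−0.133×7.37) = e^(−0.9802) = 0.3752; e^(−k₂τ) = e^(−4.953) = 0.007065.
C_R = 0.133×5.97/(0.672−0.133) × (0.3752−0.007065) = 1.473×0.3682 = 0.5424 mol/dm³.
Y_R = C_R/C_{A0} = 0.5424/5.97 = 0.0908.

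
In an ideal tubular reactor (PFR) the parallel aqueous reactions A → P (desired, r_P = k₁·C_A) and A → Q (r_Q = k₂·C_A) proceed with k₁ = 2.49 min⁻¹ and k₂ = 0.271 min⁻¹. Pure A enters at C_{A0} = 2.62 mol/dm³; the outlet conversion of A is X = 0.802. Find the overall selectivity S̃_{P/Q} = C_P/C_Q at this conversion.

C_A = C_{A0}(1−X) = 0.5188 mol/dm³.
Both paths are first order in A, so the instantaneous fraction to P is constant: dC_P/d(−C_A) = k₁/(k₁+k₂) = 0.9018.
C_P = 0.9018·(C_{A0}−C_A) = 0.9018×2.101 = 1.89 mol/dm³.
C_Q = (C_{A0}−C_A)−C_P = 0.2062 mol/dm³; S̃_{P/Q} = 1.895/0.2062 = 9.19.

9.19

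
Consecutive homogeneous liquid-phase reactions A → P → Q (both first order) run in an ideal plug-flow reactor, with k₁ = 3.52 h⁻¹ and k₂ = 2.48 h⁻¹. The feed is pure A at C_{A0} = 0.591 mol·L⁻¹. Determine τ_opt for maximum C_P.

Setting dC_P/dτ = 0 gives τ_opt = ln(k₂/k₁)/(k₂−k₁).
= ln(2.48/3.52)/(2.48−3.52) = ln(0.7045)/-1.040 = -0.3502/-1.040 = 0.337 h.

0.337 h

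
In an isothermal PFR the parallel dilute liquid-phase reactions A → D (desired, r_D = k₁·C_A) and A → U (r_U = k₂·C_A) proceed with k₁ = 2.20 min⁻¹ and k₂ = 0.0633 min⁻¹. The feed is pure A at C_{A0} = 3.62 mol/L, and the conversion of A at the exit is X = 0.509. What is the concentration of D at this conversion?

C_A = C_{A0}(1−X) = 1.777 mol/L.
Both paths are first order in A, so the instantaneous fraction to D is constant: dC_D/d(−C_A) = k₁/(k₁+k₂) = 0.9720.
C_D = 0.9720·(C_{A0}−C_A) = 0.9720×1.843 = 1.79 mol/L.

1.79 mol/L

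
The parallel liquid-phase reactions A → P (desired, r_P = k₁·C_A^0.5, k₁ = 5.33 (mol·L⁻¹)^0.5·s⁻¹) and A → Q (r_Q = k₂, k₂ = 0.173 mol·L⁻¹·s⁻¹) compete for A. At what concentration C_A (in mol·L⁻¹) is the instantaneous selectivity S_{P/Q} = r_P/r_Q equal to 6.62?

0.0462 mol·L⁻¹

S_{P/Q} = (k₁/k₂)·C_A^0.5 ⇒ C_A = (S·k₂/k₁)^(2).
= (6.62×0.173/5.33)^(2) = (0.2149)^(2) = 0.0462 mol·L⁻¹.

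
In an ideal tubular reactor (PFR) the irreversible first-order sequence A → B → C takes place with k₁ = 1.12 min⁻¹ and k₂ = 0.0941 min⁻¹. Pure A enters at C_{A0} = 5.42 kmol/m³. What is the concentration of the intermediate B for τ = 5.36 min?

3.56 kmol/m³

For first-order series with pure A initially, C_B(τ) = k₁C_{A0}/(k₂−k₁)·(e^(−k₁τ) − e^(−k₂τ)).
e^(−k₁τ) = e^(−1.12×5.36) = e^(−6.003) = 0.002471; e^(−k₂τ) = e^(−0.5044) = 0.6039.
C_B = 1.12×5.42/(0.0941−1.12) × (0.002471−0.6039) = (-5.917)×(-0.6014) = 3.559 kmol/m³.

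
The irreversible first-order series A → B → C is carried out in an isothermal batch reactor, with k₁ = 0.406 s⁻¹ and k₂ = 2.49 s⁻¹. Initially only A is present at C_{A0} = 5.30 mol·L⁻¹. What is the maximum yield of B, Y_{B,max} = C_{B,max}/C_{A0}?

Evaluating C_B at t_opt = ln(k₂/k₁)/(k₂−k₁) gives C_{B,max}/C_{A0} = (k₁/k₂)^[k₂/(k₂−k₁)].
= (0.406/2.49)^(2.49/(2.49−0.406)) = (0.1631)^(1.195) = 0.1145.

0.115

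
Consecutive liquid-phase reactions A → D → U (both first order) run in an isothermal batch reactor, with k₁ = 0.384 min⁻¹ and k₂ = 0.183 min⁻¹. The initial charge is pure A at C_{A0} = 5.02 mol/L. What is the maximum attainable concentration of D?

Evaluating C_D at t_opt = ln(k₂/k₁)/(k₂−k₁) gives C_{D,max}/C_{A0} = (k₁/k₂)^[k₂/(k₂−k₁)].
= (0.384/0.183)^(0.183/(0.183−0.384)) = (2.098)^(-0.9104) = 0.5093.
C_{D,max} = 0.5093×5.02 = 2.56 mol/L.

2.56 mol/L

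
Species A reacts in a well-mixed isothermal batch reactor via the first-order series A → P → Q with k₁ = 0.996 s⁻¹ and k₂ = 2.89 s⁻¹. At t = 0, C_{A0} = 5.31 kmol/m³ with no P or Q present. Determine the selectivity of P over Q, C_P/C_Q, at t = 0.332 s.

1.68

Solving the coupled first-order balances gives C_P(t) = [k₁/(k₂−k₁)]·C_{A0}·(e^(−k₁t) − e^(−k₂t)).
e^(−k₁t) = e^(−0.996×0.332) = e^(−0.3307) = 0.7184; e^(−k₂t) = e^(−0.9595) = 0.3831.
C_P = 0.996×5.31/(2.89−0.996) × (0.7184−0.3831) = 2.792×0.3353 = 0.9364 kmol/m³.
C_A = C_{A0}e^(−k₁t) = 3.815 kmol/m³, so C_Q = C_{A0}−C_A−C_P = 0.5587 kmol/m³; C_P/C_Q = 1.68.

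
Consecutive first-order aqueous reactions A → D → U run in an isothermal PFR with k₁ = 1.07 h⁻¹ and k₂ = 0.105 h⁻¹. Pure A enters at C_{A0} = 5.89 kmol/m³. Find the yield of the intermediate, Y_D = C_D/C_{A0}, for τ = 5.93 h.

Solving the coupled first-order balances gives C_D(τ) = [k₁/(k₂−k₁)]·C_{A0}·(e^(−k₁τ) − e^(−k₂τ)).
e^(−k₁τ) = e^(−1.07×5.93) = e^(−6.345) = 0.001755; e^(−k₂τ) = e^(−0.6226) = 0.5365.
C_D = 1.07×5.89/(0.105−1.07) × (0.001755−0.5365) = (-6.531)×(-0.5348) = 3.492 kmol/m³.
Y_D = C_D/C_{A0} = 3.492/5.89 = 0.593.

0.593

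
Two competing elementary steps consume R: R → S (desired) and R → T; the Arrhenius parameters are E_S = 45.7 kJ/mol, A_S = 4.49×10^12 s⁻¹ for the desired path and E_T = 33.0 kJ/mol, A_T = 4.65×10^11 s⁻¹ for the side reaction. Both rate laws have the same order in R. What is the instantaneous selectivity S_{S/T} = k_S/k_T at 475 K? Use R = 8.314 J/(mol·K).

0.387

k_S/k_T = (A_S/A_T)·exp[−(E_S−E_T)/(RT)] = (A_S/A_T)·exp[(E_T−E_S)/(RT)].
(E_T−E_S)/(RT) = (33.0−45.7)×10³/(8.314×475) = -12700/3949 = -3.216.
k_S/k_T = (4.49×10^12/4.65×10^11)·exp(-3.216) = 9.656 × 0.04012 = 0.387.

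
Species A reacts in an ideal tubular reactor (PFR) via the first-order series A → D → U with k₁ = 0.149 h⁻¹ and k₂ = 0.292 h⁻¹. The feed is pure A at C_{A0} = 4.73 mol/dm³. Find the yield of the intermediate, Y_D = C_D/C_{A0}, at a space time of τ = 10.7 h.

Solving the coupled first-order balances gives C_D(τ) = [k₁/(k₂−k₁)]·C_{A0}·(e^(−k₁τ) − e^(−k₂τ)).
e^(−k₁τ) = e^(−0.149×10.7) = e^(−1.594) = 0.2031; e^(−k₂τ) = e^(−3.124) = 0.04396.
C_D = 0.149×4.73/(0.292−0.149) × (0.2031−0.04396) = 4.928×0.1591 = 0.7841 mol/dm³.
Y_D = C_D/C_{A0} = 0.7841/4.73 = 0.166.

0.166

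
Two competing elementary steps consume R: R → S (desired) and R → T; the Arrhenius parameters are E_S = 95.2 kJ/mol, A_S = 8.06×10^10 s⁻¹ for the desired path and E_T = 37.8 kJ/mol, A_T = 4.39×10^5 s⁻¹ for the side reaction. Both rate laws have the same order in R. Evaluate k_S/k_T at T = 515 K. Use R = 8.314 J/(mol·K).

Since both paths have the same order in R, the concentration cancels and S_{S/T} = k_S/k_T = (A_S/A_T)·exp[(E_T−E_S)/(RT)].
(E_T−E_S)/(RT) = (37.8−95.2)×10³/(8.314×515) = -57400/4282 = -13.41.
k_S/k_T = (8.06×10^10/4.39×10^5)·exp(-13.41) = 1.836×10^5 × 1.506×10^-6 = 0.277.

0.277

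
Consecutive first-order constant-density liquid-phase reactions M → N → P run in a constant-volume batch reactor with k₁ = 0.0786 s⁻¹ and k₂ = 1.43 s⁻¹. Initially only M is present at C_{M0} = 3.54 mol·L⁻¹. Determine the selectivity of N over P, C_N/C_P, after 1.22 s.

The intermediate concentration in a first-order A→B→C sequence is C_N = k₁C_{M0}(e^(−k₁t) − e^(−k₂t))/(k₂−k₁).
e^(−k₁t) = e^(−0.0786×1.22) = e^(−0.09589) = 0.9086; e^(−k₂t) = e^(−1.745) = 0.1747.
C_N = 0.0786×3.54/(1.43−0.0786) × (0.9086−0.1747) = 0.2059×0.7338 = 0.1511 mol·L⁻¹.
C_M = C_{M0}e^(−k₁t) = 3.216 mol·L⁻¹, so C_P = C_{M0}−C_M−C_N = 0.1726 mol·L⁻¹; C_N/C_P = 0.875.

0.875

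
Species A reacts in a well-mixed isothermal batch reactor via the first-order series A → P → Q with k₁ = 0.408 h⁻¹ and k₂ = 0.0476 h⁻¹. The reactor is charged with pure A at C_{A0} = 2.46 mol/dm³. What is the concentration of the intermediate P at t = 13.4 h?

For first-order series with pure A initially, C_P(t) = k₁C_{A0}/(k₂−k₁)·(e^(−k₁t) − e^(−k₂t)).
e^(−k₁t) = e^(−0.408×13.4) = e^(−5.467) = 0.004223; e^(−k₂t) = e^(−0.6378) = 0.5284.
C_P = 0.408×2.46/(0.0476−0.408) × (0.004223−0.5284) = (-2.785)×(-0.5242) = 1.460 mol/dm³.

1.46 mol/dm³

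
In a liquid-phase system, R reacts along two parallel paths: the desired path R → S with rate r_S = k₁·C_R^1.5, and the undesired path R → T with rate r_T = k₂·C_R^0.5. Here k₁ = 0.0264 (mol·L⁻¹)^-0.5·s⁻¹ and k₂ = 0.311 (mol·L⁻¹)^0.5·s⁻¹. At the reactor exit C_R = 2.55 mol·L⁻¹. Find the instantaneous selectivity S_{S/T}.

0.216

S_{S/T} = r_S/r_T = (k₁·C_R^1.5)/(k₂·C_R^0.5) = (k₁/k₂)·C_R.
= (0.0264×2.550^1.5) / (0.311×2.550^0.5) = 0.1075/0.4966 = 0.216.
Since the desired path is higher order in R, keeping C_R high (PFR or concentrated feed) favours S.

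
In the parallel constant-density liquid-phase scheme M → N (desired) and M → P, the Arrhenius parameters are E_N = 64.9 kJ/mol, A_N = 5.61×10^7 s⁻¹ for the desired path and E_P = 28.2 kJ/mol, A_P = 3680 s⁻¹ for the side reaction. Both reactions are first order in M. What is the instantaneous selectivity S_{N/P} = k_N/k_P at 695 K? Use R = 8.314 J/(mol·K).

Since both paths have the same order in M, the concentration cancels and S_{N/P} = k_N/k_P = (A_N/A_P)·exp[(E_P−E_N)/(RT)].
(E_P−E_N)/(RT) = (28.2−64.9)×10³/(8.314×695) = -36700/5778 = -6.351.
k_N/k_P = (5.61×10^7/3680)·exp(-6.351) = 15245 × 0.001744 = 26.6.

26.6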